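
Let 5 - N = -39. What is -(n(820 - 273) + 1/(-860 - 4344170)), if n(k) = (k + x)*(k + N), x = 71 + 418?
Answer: -2660357588279/4345030 ≈ -6.1228e+5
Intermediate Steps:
N = 44 (N = 5 - 1*(-39) = 5 + 39 = 44)
x = 489
n(k) = (44 + k)*(489 + k) (n(k) = (k + 489)*(k + 44) = (489 + k)*(44 + k) = (44 + k)*(489 + k))
-(n(820 - 273) + 1/(-860 - 4344170)) = -((21516 + (820 - 273)² + 533*(820 - 273)) + 1/(-860 - 4344170)) = -((21516 + 547² + 533*547) + 1/(-4345030)) = -((21516 + 299209 + 291551) - 1/4345030) = -(612276 - 1/4345030) = -1*2660357588279/4345030 = -2660357588279/4345030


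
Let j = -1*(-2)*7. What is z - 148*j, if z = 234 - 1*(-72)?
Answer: -1766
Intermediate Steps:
z = 306 (z = 234 + 72 = 306)
j = 14 (j = 2*7 = 14)
z - 148*j = 306 - 148*14 = 306 - 2072 = -1766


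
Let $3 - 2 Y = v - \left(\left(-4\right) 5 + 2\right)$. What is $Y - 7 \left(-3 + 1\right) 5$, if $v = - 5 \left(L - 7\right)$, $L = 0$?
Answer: $45$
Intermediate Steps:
$v = 35$ ($v = - 5 \left(0 - 7\right) = \left(-5\right) \left(-7\right) = 35$)
$Y = -25$ ($Y = \frac{3}{2} - \frac{35 - \left(\left(-4\right) 5 + 2\right)}{2} = \frac{3}{2} - \frac{35 - \left(-20 + 2\right)}{2} = \frac{3}{2} - \frac{35 - -18}{2} = \frac{3}{2} - \frac{35 + 18}{2} = \frac{3}{2} - \frac{53}{2} = -25$)
$Y - 7 \left(-3 + 1\right) 5 = -25 - 7 \left(-3 + 1\right) 5 = -25 - 7 \left(\left(-2\right) 5\right) = -25 - -70 = -25 + 70 = 45$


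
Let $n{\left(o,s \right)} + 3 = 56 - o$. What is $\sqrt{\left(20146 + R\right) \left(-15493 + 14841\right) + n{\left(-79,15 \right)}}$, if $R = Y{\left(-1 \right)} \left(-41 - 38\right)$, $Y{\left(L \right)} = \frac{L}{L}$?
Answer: $12 i \sqrt{90858} \approx 3617.1 i$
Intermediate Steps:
$Y{\left(L \right)} = 1$
$R = -79$ ($R = 1 \left(-41 - 38\right) = 1 \left(-79\right) = -79$)
$n{\left(o,s \right)} = 53 - o$ ($n{\left(o,s \right)} = -3 - \left(-56 + o\right) = 53 - o$)
$\sqrt{\left(20146 + R\right) \left(-15493 + 14841\right) + n{\left(-79,15 \right)}} = \sqrt{\left(20146 - 79\right) \left(-15493 + 14841\right) + \left(53 - -79\right)} = \sqrt{20067 \left(-652\right) + \left(53 + 79\right)} = \sqrt{-13083684 + 132} = \sqrt{-13083552} = 12 i \sqrt{90858}$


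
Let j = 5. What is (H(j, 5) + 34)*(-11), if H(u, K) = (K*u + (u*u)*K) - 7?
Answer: -1947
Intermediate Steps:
H(u, K) = -7 + K*u + K*u**2 (H(u, K) = (K*u + u**2*K) - 7 = (K*u + K*u**2) - 7 = -7 + K*u + K*u**2)
(H(j, 5) + 34)*(-11) = ((-7 + 5*5 + 5*5**2) + 34)*(-11) = ((-7 + 25 + 5*25) + 34)*(-11) = ((-7 + 25 + 125) + 34)*(-11) = (143 + 34)*(-11) = 177*(-11) = -1947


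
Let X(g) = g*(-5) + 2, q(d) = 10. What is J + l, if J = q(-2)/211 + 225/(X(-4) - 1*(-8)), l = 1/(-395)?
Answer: 1257653/166690 ≈ 7.5449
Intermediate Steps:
X(g) = 2 - 5*g (X(g) = -5*g + 2 = 2 - 5*g)
l = -1/395 ≈ -0.0025316
J = 3185/422 (J = 10/211 + 225/((2 - 5*(-4)) - 1*(-8)) = 10*(1/211) + 225/((2 + 20) + 8) = 10/211 + 225/(22 + 8) = 10/211 + 225/30 = 10/211 + 225*(1/30) = 10/211 + 15/2 = 3185/422 ≈ 7.5474)
J + l = 3185/422 - 1/395 = 1257653/166690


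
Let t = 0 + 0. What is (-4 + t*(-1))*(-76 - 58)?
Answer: 536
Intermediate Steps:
t = 0
(-4 + t*(-1))*(-76 - 58) = (-4 + 0*(-1))*(-76 - 58) = (-4 + 0)*(-134) = -4*(-134) = 536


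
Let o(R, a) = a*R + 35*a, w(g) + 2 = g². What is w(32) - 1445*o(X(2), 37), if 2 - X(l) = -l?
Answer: -2084113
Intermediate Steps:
X(l) = 2 + l (X(l) = 2 - (-1)*l = 2 + l)
w(g) = -2 + g²
o(R, a) = 35*a + R*a (o(R, a) = R*a + 35*a = 35*a + R*a)
w(32) - 1445*o(X(2), 37) = (-2 + 32²) - 53465*(35 + (2 + 2)) = (-2 + 1024) - 53465*(35 + 4) = 1022 - 53465*39 = 1022 - 1445*1443 = 1022 - 2085135 = -2084113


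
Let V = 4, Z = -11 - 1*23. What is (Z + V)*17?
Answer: -510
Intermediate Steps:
Z = -34 (Z = -11 - 23 = -34)
(Z + V)*17 = (-34 + 4)*17 = -30*17 = -510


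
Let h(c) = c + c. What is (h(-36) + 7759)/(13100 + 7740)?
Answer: 7687/20840 ≈ 0.36886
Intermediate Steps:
h(c) = 2*c
(h(-36) + 7759)/(13100 + 7740) = (2*(-36) + 7759)/(13100 + 7740) = (-72 + 7759)/20840 = 7687*(1/20840) = 7687/20840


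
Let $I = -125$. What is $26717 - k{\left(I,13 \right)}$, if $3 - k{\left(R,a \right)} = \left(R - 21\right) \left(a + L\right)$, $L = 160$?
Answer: $1456$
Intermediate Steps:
$k{\left(R,a \right)} = 3 - \left(-21 + R\right) \left(160 + a\right)$ ($k{\left(R,a \right)} = 3 - \left(R - 21\right) \left(a + 160\right) = 3 - \left(-21 + R\right) \left(160 + a\right)$)
$26717 - k{\left(I,13 \right)} = 26717 - \left(3363 - -20000 + 21 \cdot 13 - \left(-125\right) 13\right) = 26717 - \left(3363 + 20000 + 273 + 1625\right) = 26717 - 25261 = 1456$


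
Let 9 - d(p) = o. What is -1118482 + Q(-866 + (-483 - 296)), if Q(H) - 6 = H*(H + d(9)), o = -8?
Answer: 1559584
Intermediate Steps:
d(p) = 17 (d(p) = 9 - 1*(-8) = 9 + 8 = 17)
Q(H) = 6 + H*(17 + H) (Q(H) = 6 + H*(H + 17) = 6 + H*(17 + H))
-1118482 + Q(-866 + (-483 - 296)) = -1118482 + (6 + (-866 + (-483 - 296))**2 + 17*(-866 + (-483 - 296))) = -1118482 + (6 + (-866 - 779)**2 + 17*(-866 - 779)) = -1118482 + (6 + (-1645)**2 + 17*(-1645)) = -1118482 + (6 + 2706025 - 27965) = -1118482 + 2678066 = 1559584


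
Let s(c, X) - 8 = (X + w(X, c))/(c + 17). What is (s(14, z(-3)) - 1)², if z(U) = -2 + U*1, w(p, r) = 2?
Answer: 45796/961 ≈ 47.655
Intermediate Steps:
z(U) = -2 + U
s(c, X) = 8 + (2 + X)/(17 + c) (s(c, X) = 8 + (X + 2)/(c + 17) = 8 + (2 + X)/(17 + c))
(s(14, z(-3)) - 1)² = ((138 + (-2 - 3) + 8*14)/(17 + 14) - 1)² = ((138 - 5 + 112)/31 - 1)² = ((1/31)*245 - 1)² = (245/31 - 1)² = (214/31)² = 45796/961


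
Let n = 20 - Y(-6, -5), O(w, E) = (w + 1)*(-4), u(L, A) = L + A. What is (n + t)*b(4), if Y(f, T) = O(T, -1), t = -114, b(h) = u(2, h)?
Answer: -660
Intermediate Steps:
u(L, A) = A + L
b(h) = 2 + h (b(h) = h + 2 = 2 + h)
O(w, E) = -4 - 4*w (O(w, E) = (1 + w)*(-4) = -4 - 4*w)
Y(f, T) = -4 - 4*T
n = 4 (n = 20 - (-4 - 4*(-5)) = 20 - (-4 + 20) = 20 - 1*16 = 20 - 16 = 4)
(n + t)*b(4) = (4 - 114)*(2 + 4) = -110*6 = -660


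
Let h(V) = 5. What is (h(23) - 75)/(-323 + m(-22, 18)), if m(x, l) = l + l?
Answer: 10/41 ≈ 0.24390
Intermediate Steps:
m(x, l) = 2*l
(h(23) - 75)/(-323 + m(-22, 18)) = (5 - 75)/(-323 + 2*18) = -70/(-323 + 36) = -70/(-287) = -70*(-1/287) = 10/41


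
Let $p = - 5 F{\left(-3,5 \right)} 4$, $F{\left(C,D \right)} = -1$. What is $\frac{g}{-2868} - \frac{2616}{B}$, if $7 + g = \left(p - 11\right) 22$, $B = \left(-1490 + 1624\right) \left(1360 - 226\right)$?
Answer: $- \frac{1014619}{12105828} \approx -0.083812$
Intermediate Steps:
$p = 20$ ($p = \left(-5\right) \left(-1\right) 4 = 5 \cdot 4 = 20$)
$B = 151956$ ($B = 134 \cdot 1134 = 151956$)
$g = 191$ ($g = -7 + \left(20 - 11\right) 22 = -7 + 9 \cdot 22 = -7 + 198 = 191$)
$\frac{g}{-2868} - \frac{2616}{B} = \frac{191}{-2868} - \frac{2616}{151956} = 191 \left(- \frac{1}{2868}\right) - \frac{218}{12663} = - \frac{191}{2868} - \frac{218}{12663} = - \frac{1014619}{12105828}$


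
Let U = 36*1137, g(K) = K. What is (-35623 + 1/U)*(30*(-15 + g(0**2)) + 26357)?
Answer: -37775531290945/40932 ≈ -9.2289e+8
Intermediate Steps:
U = 40932
(-35623 + 1/U)*(30*(-15 + g(0**2)) + 26357) = (-35623 + 1/40932)*(30*(-15 + 0**2) + 26357) = (-35623 + 1/40932)*(30*(-15 + 0) + 26357) = -1458120635*(30*(-15) + 26357)/40932 = -1458120635*(-450 + 26357)/40932 = -1458120635/40932*25907 = -37775531290945/40932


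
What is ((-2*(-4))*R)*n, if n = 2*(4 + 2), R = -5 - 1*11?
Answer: -1536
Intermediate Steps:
R = -16 (R = -5 - 11 = -16)
n = 12 (n = 2*6 = 12)
((-2*(-4))*R)*n = (-2*(-4)*(-16))*12 = (8*(-16))*12 = -128*12 = -1536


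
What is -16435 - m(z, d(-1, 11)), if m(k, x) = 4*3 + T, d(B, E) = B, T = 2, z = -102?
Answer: -16449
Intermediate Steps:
m(k, x) = 14 (m(k, x) = 4*3 + 2 = 12 + 2 = 14)
-16435 - m(z, d(-1, 11)) = -16435 - 1*14 = -16435 - 14 = -16449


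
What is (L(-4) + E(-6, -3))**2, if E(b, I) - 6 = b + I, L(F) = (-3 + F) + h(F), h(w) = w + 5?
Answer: 81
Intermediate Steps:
h(w) = 5 + w
L(F) = 2 + 2*F (L(F) = (-3 + F) + (5 + F) = 2 + 2*F)
E(b, I) = 6 + I + b (E(b, I) = 6 + (b + I) = 6 + (I + b) = 6 + I + b)
(L(-4) + E(-6, -3))**2 = ((2 + 2*(-4)) + (6 - 3 - 6))**2 = ((2 - 8) - 3)**2 = (-6 - 3)**2 = (-9)**2 = 81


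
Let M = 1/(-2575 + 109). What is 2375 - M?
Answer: 5856751/2466 ≈ 2375.0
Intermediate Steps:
M = -1/2466 (M = 1/(-2466) = -1/2466 ≈ -0.00040552)
2375 - M = 2375 - 1*(-1/2466) = 2375 + 1/2466 = 5856751/2466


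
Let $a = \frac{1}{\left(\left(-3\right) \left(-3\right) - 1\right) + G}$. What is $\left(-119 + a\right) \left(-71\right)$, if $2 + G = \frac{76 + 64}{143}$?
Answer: $\frac{8421949}{998} \approx 8438.8$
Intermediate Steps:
$G = - \frac{146}{143}$ ($G = -2 + \frac{76 + 64}{143} = -2 + 140 \cdot \frac{1}{143} = -2 + \frac{140}{143} = - \frac{146}{143} \approx -1.021$)
$a = \frac{143}{998}$ ($a = \frac{1}{\left(\left(-3\right) \left(-3\right) - 1\right) - \frac{146}{143}} = \frac{1}{\left(9 - 1\right) - \frac{146}{143}} = \frac{1}{8 - \frac{146}{143}} = \frac{1}{\frac{998}{143}} = \frac{143}{998} \approx 0.14329$)
$\left(-119 + a\right) \left(-71\right) = \left(-119 + \frac{143}{998}\right) \left(-71\right) = \left(- \frac{118619}{998}\right) \left(-71\right) = \frac{8421949}{998}$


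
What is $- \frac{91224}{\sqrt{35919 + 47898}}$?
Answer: $- \frac{30408 \sqrt{9313}}{9313} \approx -315.1$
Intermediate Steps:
$- \frac{91224}{\sqrt{35919 + 47898}} = - \frac{91224}{\sqrt{83817}} = - \frac{91224}{3 \sqrt{9313}} = - 91224 \frac{\sqrt{9313}}{27939} = - \frac{30408 \sqrt{9313}}{9313}$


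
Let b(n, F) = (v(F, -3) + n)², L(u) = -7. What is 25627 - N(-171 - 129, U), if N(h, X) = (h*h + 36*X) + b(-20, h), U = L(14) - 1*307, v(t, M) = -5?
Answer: -53694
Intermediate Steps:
b(n, F) = (-5 + n)²
U = -314 (U = -7 - 1*307 = -7 - 307 = -314)
N(h, X) = 625 + h² + 36*X (N(h, X) = (h*h + 36*X) + (-5 - 20)² = (h² + 36*X) + (-25)² = (h² + 36*X) + 625 = 625 + h² + 36*X)
25627 - N(-171 - 129, U) = 25627 - (625 + (-171 - 129)² + 36*(-314)) = 25627 - (625 + (-300)² - 11304) = 25627 - (625 + 90000 - 11304) = 25627 - 1*79321 = 25627 - 79321 = -53694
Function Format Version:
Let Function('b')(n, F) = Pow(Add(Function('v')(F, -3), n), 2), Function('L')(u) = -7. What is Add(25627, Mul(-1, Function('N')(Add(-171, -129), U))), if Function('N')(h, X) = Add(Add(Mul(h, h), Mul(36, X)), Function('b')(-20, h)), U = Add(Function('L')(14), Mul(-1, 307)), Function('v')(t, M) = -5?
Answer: -53694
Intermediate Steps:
Function('b')(n, F) = Pow(Add(-5, n), 2)
U = -314 (U = Add(-7, Mul(-1, 307)) = Add(-7, -307) = -314)
Function('N')(h, X) = Add(625, Pow(h, 2), Mul(36, X)) (Function('N')(h, X) = Add(Add(Mul(h, h), Mul(36, X)), Pow(Add(-5, -20), 2)) = Add(Add(Pow(h, 2), Mul(36, X)), Pow(-25, 2)) = Add(Add(Pow(h, 2), Mul(36, X)), 625) = Add(625, Pow(h, 2), Mul(36, X)))
Add(25627, Mul(-1, Function('N')(Add(-171, -129), U))) = Add(25627, Mul(-1, Add(625, Pow(Add(-171, -129), 2), Mul(36, -314)))) = Add(25627, Mul(-1, Add(625, Pow(-300, 2), -11304))) = Add(25627, Mul(-1, Add(625, 90000, -11304))) = Add(25627, Mul(-1, 79321)) = Add(25627, -79321) = -53694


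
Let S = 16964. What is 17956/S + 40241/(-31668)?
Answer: -28504429/134303988 ≈ -0.21224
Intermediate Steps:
17956/S + 40241/(-31668) = 17956/16964 + 40241/(-31668) = 17956*(1/16964) + 40241*(-1/31668) = 4489/4241 - 40241/31668 = -28504429/134303988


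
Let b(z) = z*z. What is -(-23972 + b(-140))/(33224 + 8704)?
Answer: 1093/10482 ≈ 0.10427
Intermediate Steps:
b(z) = z²
-(-23972 + b(-140))/(33224 + 8704) = -(-23972 + (-140)²)/(33224 + 8704) = -(-23972 + 19600)/41928 = -(-4372)/41928 = -1*(-1093/10482) = 1093/10482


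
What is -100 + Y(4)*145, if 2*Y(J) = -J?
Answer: -390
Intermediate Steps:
Y(J) = -J/2 (Y(J) = (-J)/2 = -J/2)
-100 + Y(4)*145 = -100 - ½*4*145 = -100 - 2*145 = -100 - 290 = -390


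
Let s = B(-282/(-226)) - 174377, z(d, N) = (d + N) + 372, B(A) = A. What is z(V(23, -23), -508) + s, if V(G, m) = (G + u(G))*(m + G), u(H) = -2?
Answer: -19719828/113 ≈ -1.7451e+5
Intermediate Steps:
V(G, m) = (-2 + G)*(G + m) (V(G, m) = (G - 2)*(m + G) = (-2 + G)*(G + m))
z(d, N) = 372 + N + d (z(d, N) = (N + d) + 372 = 372 + N + d)
s = -19704460/113 (s = -282/(-226) - 174377 = -282*(-1/226) - 174377 = 141/113 - 174377 = -19704460/113 ≈ -1.7438e+5)
z(V(23, -23), -508) + s = (372 - 508 + (23² - 2*23 - 2*(-23) + 23*(-23))) - 19704460/113 = (372 - 508 + (529 - 46 + 46 - 529)) - 19704460/113 = (372 - 508 + 0) - 19704460/113 = -136 - 19704460/113 = -19719828/113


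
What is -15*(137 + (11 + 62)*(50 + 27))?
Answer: -86370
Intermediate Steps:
-15*(137 + (11 + 62)*(50 + 27)) = -15*(137 + 73*77) = -15*(137 + 5621) = -15*5758 = -86370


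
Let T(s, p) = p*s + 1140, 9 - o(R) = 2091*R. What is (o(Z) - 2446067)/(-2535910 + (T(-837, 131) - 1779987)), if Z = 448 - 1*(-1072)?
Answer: 2812189/2212202 ≈ 1.2712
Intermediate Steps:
Z = 1520 (Z = 448 + 1072 = 1520)
o(R) = 9 - 2091*R
T(s, p) = 1140 + p*s
(o(Z) - 2446067)/(-2535910 + (T(-837, 131) - 1779987)) = ((9 - 2091*1520) - 2446067)/(-2535910 + ((1140 + 131*(-837)) - 1779987)) = ((9 - 3178320) - 2446067)/(-2535910 + ((1140 - 109647) - 1779987)) = (-3178311 - 2446067)/(-2535910 + (-108507 - 1779987)) = -5624378/(-2535910 - 1888494) = -5624378/(-4424404) = -5624378*(-1/4424404) = 2812189/2212202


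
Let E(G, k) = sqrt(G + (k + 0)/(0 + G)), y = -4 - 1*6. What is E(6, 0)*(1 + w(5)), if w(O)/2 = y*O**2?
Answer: -499*sqrt(6) ≈ -1222.3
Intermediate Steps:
y = -10 (y = -4 - 6 = -10)
w(O) = -20*O**2 (w(O) = 2*(-10*O**2) = -20*O**2)
E(G, k) = sqrt(G + k/G)
E(6, 0)*(1 + w(5)) = sqrt(6 + 0/6)*(1 - 20*5**2) = sqrt(6 + 0*(1/6))*(1 - 20*25) = sqrt(6 + 0)*(1 - 500) = sqrt(6)*(-499) = -499*sqrt(6)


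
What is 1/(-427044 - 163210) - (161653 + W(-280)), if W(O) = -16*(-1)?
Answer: -95425773927/590254 ≈ -1.6167e+5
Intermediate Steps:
W(O) = 16
1/(-427044 - 163210) - (161653 + W(-280)) = 1/(-427044 - 163210) - (161653 + 16) = 1/(-590254) - 1*161669 = -1/590254 - 161669 = -95425773927/590254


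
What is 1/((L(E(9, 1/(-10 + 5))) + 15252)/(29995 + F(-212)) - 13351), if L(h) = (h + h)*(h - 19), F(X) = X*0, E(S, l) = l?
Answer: -749875/10011199633 ≈ -7.4904e-5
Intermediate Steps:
F(X) = 0
L(h) = 2*h*(-19 + h) (L(h) = (2*h)*(-19 + h) = 2*h*(-19 + h))
1/((L(E(9, 1/(-10 + 5))) + 15252)/(29995 + F(-212)) - 13351) = 1/((2*(-19 + 1/(-10 + 5))/(-10 + 5) + 15252)/(29995 + 0) - 13351) = 1/((2*(-19 + 1/(-5))/(-5) + 15252)/29995 - 13351) = 1/((2*(-1/5)*(-19 - 1/5) + 15252)*(1/29995) - 13351) = 1/((2*(-1/5)*(-96/5) + 15252)*(1/29995) - 13351) = 1/((192/25 + 15252)*(1/29995) - 13351) = 1/((381492/25)*(1/29995) - 13351) = 1/(381492/749875 - 13351) = 1/(-10011199633/749875) = -749875/10011199633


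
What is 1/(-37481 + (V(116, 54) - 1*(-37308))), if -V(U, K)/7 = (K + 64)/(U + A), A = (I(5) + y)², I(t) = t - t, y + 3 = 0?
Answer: -125/22451 ≈ -0.0055677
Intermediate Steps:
y = -3 (y = -3 + 0 = -3)
I(t) = 0
A = 9 (A = (0 - 3)² = (-3)² = 9)
V(U, K) = -7*(64 + K)/(9 + U) (V(U, K) = -7*(K + 64)/(U + 9) = -7*(64 + K)/(9 + U))
1/(-37481 + (V(116, 54) - 1*(-37308))) = 1/(-37481 + (7*(-64 - 1*54)/(9 + 116) - 1*(-37308))) = 1/(-37481 + (7*(-64 - 54)/125 + 37308)) = 1/(-37481 + (7*(1/125)*(-118) + 37308)) = 1/(-37481 + (-826/125 + 37308)) = 1/(-37481 + 4662674/125) = 1/(-22451/125) = -125/22451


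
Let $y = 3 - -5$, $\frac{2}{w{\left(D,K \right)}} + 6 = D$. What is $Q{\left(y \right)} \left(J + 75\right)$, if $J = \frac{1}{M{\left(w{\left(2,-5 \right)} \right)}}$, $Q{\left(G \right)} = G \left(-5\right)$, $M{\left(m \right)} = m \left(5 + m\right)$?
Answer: $- \frac{26840}{9} \approx -2982.2$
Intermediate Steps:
$w{\left(D,K \right)} = \frac{2}{-6 + D}$
$y = 8$ ($y = 3 + 5 = 8$)
$Q{\left(G \right)} = - 5 G$
$J = - \frac{4}{9}$ ($J = \frac{1}{\frac{2}{-6 + 2} \left(5 + \frac{2}{-6 + 2}\right)} = \frac{1}{\frac{2}{-4} \left(5 + \frac{2}{-4}\right)} = \frac{1}{2 \left(- \frac{1}{4}\right) \left(5 + 2 \left(- \frac{1}{4}\right)\right)} = \frac{1}{\left(- \frac{1}{2}\right) \left(5 - \frac{1}{2}\right)} = \frac{1}{\left(- \frac{1}{2}\right) \frac{9}{2}} = \frac{1}{- \frac{9}{4}} = - \frac{4}{9} \approx -0.44444$)
$Q{\left(y \right)} \left(J + 75\right) = \left(-5\right) 8 \left(- \frac{4}{9} + 75\right) = \left(-40\right) \frac{671}{9} = - \frac{26840}{9}$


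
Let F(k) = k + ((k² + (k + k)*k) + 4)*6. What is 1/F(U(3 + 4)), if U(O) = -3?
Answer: 1/183 ≈ 0.0054645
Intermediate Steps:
F(k) = 24 + k + 18*k² (F(k) = k + ((k² + (2*k)*k) + 4)*6 = k + ((k² + 2*k²) + 4)*6 = k + (3*k² + 4)*6 = k + (4 + 3*k²)*6 = k + (24 + 18*k²) = 24 + k + 18*k²)
1/F(U(3 + 4)) = 1/(24 - 3 + 18*(-3)²) = 1/(24 - 3 + 18*9) = 1/(24 - 3 + 162) = 1/183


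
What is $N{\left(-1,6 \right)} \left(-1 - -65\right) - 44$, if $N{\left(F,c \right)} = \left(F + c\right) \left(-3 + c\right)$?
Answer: $916$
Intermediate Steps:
$N{\left(F,c \right)} = \left(-3 + c\right) \left(F + c\right)$
$N{\left(-1,6 \right)} \left(-1 - -65\right) - 44 = \left(6^{2} - -3 - 18 - 6\right) \left(-1 - -65\right) - 44 = \left(36 + 3 - 18 - 6\right) \left(-1 + 65\right) - 44 = 15 \cdot 64 - 44 = 960 - 44 = 916$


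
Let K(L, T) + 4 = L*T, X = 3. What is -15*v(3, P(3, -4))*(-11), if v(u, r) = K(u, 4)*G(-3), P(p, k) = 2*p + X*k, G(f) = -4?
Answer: -5280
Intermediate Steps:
P(p, k) = 2*p + 3*k
K(L, T) = -4 + L*T
v(u, r) = 16 - 16*u (v(u, r) = (-4 + u*4)*(-4) = (-4 + 4*u)*(-4) = 16 - 16*u)
-15*v(3, P(3, -4))*(-11) = -15*(16 - 16*3)*(-11) = -15*(16 - 48)*(-11) = -15*(-32)*(-11) = 480*(-11) = -5280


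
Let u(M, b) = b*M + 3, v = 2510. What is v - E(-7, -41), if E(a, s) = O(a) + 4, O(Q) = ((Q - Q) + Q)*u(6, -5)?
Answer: 2317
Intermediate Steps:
u(M, b) = 3 + M*b (u(M, b) = M*b + 3 = 3 + M*b)
O(Q) = -27*Q (O(Q) = ((Q - Q) + Q)*(3 + 6*(-5)) = (0 + Q)*(3 - 30) = Q*(-27) = -27*Q)
E(a, s) = 4 - 27*a (E(a, s) = -27*a + 4 = 4 - 27*a)
v - E(-7, -41) = 2510 - (4 - 27*(-7)) = 2510 - (4 + 189) = 2510 - 1*193 = 2510 - 193 = 2317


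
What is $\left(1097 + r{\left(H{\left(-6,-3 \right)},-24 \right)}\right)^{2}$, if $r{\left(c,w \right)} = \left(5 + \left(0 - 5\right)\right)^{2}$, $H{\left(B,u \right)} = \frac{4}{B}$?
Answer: $1203409$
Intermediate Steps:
$r{\left(c,w \right)} = 0$ ($r{\left(c,w \right)} = \left(5 - 5\right)^{2} = 0^{2} = 0$)
$\left(1097 + r{\left(H{\left(-6,-3 \right)},-24 \right)}\right)^{2} = \left(1097 + 0\right)^{2} = 1097^{2} = 1203409$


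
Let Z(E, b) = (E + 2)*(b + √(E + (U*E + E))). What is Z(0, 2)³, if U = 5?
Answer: 64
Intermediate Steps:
Z(E, b) = (2 + E)*(b + √7*√E) (Z(E, b) = (E + 2)*(b + √(E + (5*E + E))) = (2 + E)*(b + √(E + 6*E)) = (2 + E)*(b + √(7*E)) = (2 + E)*(b + √7*√E))
Z(0, 2)³ = (2*2 + 0*2 + √7*0^(3/2) + 2*√7*√0)³ = (4 + 0 + √7*0 + 2*√7*0)³ = (4 + 0 + 0 + 0)³ = 4³ = 64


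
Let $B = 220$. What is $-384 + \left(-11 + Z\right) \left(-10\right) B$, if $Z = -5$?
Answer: $34816$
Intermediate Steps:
$-384 + \left(-11 + Z\right) \left(-10\right) B = -384 + \left(-11 - 5\right) \left(-10\right) 220 = -384 + \left(-16\right) \left(-10\right) 220 = -384 + 160 \cdot 220 = -384 + 35200 = 34816$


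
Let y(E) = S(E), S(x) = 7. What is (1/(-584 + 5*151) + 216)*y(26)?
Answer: 258559/171 ≈ 1512.0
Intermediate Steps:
y(E) = 7
(1/(-584 + 5*151) + 216)*y(26) = (1/(-584 + 5*151) + 216)*7 = (1/(-584 + 755) + 216)*7 = (1/171 + 216)*7 = (36937/171)*7 = 258559/171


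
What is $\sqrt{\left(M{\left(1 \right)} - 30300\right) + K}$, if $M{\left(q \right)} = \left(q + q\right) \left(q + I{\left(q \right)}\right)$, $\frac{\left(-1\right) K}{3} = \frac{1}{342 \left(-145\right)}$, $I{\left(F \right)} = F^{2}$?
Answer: $\frac{i \sqrt{8278106289870}}{16530} \approx 174.06 i$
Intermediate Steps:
$K = \frac{1}{16530}$ ($K = - \frac{3}{342 \left(-145\right)} = - \frac{3}{-49590} = \left(-3\right) \left(- \frac{1}{49590}\right) = \frac{1}{16530} \approx 6.0496 \cdot 10^{-5}$)
$M{\left(q \right)} = 2 q \left(q + q^{2}\right)$ ($M{\left(q \right)} = \left(q + q\right) \left(q + q^{2}\right) = 2 q \left(q + q^{2}\right)$)
$\sqrt{\left(M{\left(1 \right)} - 30300\right) + K} = \sqrt{\left(2 \cdot 1^{2} \left(1 + 1\right) - 30300\right) + \frac{1}{16530}} = \sqrt{\left(2 \cdot 1 \cdot 2 - 30300\right) + \frac{1}{16530}} = \sqrt{\left(4 - 30300\right) + \frac{1}{16530}} = \sqrt{-30296 + \frac{1}{16530}} = \sqrt{- \frac{500792879}{16530}} = \frac{i \sqrt{8278106289870}}{16530}$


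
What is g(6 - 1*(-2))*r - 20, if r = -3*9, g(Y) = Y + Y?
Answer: -452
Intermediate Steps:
g(Y) = 2*Y
r = -27
g(6 - 1*(-2))*r - 20 = (2*(6 - 1*(-2)))*(-27) - 20 = (2*(6 + 2))*(-27) - 20 = (2*8)*(-27) - 20 = 16*(-27) - 20 = -432 - 20 = -452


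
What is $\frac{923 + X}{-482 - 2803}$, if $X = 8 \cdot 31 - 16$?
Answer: $- \frac{77}{219} \approx -0.3516$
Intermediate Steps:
$X = 232$ ($X = 248 - 16 = 232$)
$\frac{923 + X}{-482 - 2803} = \frac{923 + 232}{-482 - 2803} = \frac{1155}{-3285} = 1155 \left(- \frac{1}{3285}\right) = - \frac{77}{219}$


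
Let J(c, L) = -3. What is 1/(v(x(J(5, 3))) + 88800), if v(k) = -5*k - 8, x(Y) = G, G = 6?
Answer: 1/88762 ≈ 1.1266e-5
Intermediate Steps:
x(Y) = 6
v(k) = -8 - 5*k
1/(v(x(J(5, 3))) + 88800) = 1/((-8 - 5*6) + 88800) = 1/((-8 - 30) + 88800) = 1/(-38 + 88800) = 1/88762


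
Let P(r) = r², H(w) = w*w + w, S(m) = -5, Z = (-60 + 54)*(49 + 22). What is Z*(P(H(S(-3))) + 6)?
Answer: -172956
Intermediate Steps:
Z = -426 (Z = -6*71 = -426)
H(w) = w + w² (H(w) = w² + w = w + w²)
Z*(P(H(S(-3))) + 6) = -426*((-5*(1 - 5))² + 6) = -426*((-5*(-4))² + 6) = -426*(20² + 6) = -426*(400 + 6) = -426*406 = -172956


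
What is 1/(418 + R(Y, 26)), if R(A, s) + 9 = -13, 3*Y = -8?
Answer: 1/396 ≈ 0.0025253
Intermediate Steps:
Y = -8/3 (Y = (⅓)*(-8) = -8/3 ≈ -2.6667)
R(A, s) = -22 (R(A, s) = -9 - 13 = -22)
1/(418 + R(Y, 26)) = 1/(418 - 22) = 1/396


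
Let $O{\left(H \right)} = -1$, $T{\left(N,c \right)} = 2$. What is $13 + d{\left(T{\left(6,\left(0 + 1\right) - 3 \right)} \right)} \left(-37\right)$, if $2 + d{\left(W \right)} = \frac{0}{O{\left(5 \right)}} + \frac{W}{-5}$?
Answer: $\frac{509}{5} \approx 101.8$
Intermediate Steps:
$d{\left(W \right)} = -2 - \frac{W}{5}$ ($d{\left(W \right)} = -2 + \left(\frac{0}{-1} + \frac{W}{-5}\right) = -2 + \left(0 \left(-1\right) + W \left(- \frac{1}{5}\right)\right) = -2 + \left(0 - \frac{W}{5}\right) = -2 - \frac{W}{5}$)
$13 + d{\left(T{\left(6,\left(0 + 1\right) - 3 \right)} \right)} \left(-37\right) = 13 + \left(-2 - \frac{2}{5}\right) \left(-37\right) = 13 - - \frac{444}{5} = 13 + \frac{444}{5} = \frac{509}{5}$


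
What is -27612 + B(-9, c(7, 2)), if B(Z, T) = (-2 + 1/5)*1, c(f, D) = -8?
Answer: -138069/5 ≈ -27614.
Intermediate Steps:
B(Z, T) = -9/5 (B(Z, T) = (-2 + ⅕)*1 = -9/5*1 = -9/5)
-27612 + B(-9, c(7, 2)) = -27612 - 9/5 = -138069/5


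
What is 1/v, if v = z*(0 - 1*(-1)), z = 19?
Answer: 1/19 ≈ 0.052632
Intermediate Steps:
v = 19 (v = 19*(0 - 1*(-1)) = 19*(0 + 1) = 19*1 = 19)
1/v = 1/19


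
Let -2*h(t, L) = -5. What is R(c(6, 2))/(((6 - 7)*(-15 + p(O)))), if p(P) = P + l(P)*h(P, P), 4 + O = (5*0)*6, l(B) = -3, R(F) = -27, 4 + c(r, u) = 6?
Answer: -54/53 ≈ -1.0189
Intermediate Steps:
c(r, u) = 2 (c(r, u) = -4 + 6 = 2)
O = -4 (O = -4 + (5*0)*6 = -4 + 0*6 = -4 + 0 = -4)
h(t, L) = 5/2 (h(t, L) = -½*(-5) = 5/2)
p(P) = -15/2 + P (p(P) = P - 3*5/2 = P - 15/2 = -15/2 + P)
R(c(6, 2))/(((6 - 7)*(-15 + p(O)))) = -27*1/((-15 + (-15/2 - 4))*(6 - 7)) = -27*(-1/(-15 - 23/2)) = -27/((-1*(-53/2))) = -27/53/2 = -27*2/53 = -54/53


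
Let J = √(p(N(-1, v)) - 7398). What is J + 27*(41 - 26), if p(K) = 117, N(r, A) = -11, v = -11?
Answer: 405 + 3*I*√809 ≈ 405.0 + 85.329*I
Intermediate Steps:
J = 3*I*√809 (J = √(117 - 7398) = √(-7281) = 3*I*√809 ≈ 85.329*I)
J + 27*(41 - 26) = 3*I*√809 + 27*(41 - 26) = 3*I*√809 + 27*15 = 3*I*√809 + 405 = 405 + 3*I*√809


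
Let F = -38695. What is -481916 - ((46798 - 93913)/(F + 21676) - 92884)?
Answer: -735664747/1891 ≈ -3.8904e+5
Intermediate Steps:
-481916 - ((46798 - 93913)/(F + 21676) - 92884) = -481916 - ((46798 - 93913)/(-38695 + 21676) - 92884) = -481916 - (-47115/(-17019) - 92884) = -481916 - (-47115*(-1/17019) - 92884) = -481916 - (5235/1891 - 92884) = -481916 - 1*(-175638409/1891) = -481916 + 175638409/1891 = -735664747/1891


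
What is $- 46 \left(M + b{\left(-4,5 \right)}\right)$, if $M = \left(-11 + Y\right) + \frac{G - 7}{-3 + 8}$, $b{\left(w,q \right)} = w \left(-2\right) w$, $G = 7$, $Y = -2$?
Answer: $2070$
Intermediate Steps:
$b{\left(w,q \right)} = - 2 w^{2}$ ($b{\left(w,q \right)} = - 2 w w = - 2 w^{2}$)
$M = -13$ ($M = \left(-11 - 2\right) + \frac{7 - 7}{-3 + 8} = -13 + \frac{0}{5} = -13 + 0 \cdot \frac{1}{5} = -13 + 0 = -13$)
$- 46 \left(M + b{\left(-4,5 \right)}\right) = - 46 \left(-13 - 2 \left(-4\right)^{2}\right) = - 46 \left(-13 - 32\right) = \left(-46\right) \left(-45\right) = 2070$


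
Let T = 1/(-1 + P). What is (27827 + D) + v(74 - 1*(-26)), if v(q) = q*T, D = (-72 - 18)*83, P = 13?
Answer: 61096/3 ≈ 20365.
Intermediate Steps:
T = 1/12 (T = 1/(-1 + 13) = 1/12 ≈ 0.083333)
D = -7470 (D = -90*83 = -7470)
v(q) = q/12 (v(q) = q*(1/12) = q/12)
(27827 + D) + v(74 - 1*(-26)) = (27827 - 7470) + (74 - 1*(-26))/12 = 20357 + (74 + 26)/12 = 20357 + (1/12)*100 = 20357 + 25/3 = 61096/3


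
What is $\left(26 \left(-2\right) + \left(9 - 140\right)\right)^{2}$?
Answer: $33489$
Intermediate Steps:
$\left(26 \left(-2\right) + \left(9 - 140\right)\right)^{2} = \left(-52 - 131\right)^{2} = \left(-183\right)^{2} = 33489$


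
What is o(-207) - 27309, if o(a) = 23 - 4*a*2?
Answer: -25630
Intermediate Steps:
o(a) = 23 - 8*a
o(-207) - 27309 = (23 - 8*(-207)) - 27309 = (23 + 1656) - 27309 = 1679 - 27309 = -25630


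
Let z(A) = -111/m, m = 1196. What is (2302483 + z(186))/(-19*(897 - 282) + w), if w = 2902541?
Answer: 2753769557/3457463776 ≈ 0.79647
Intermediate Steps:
z(A) = -111/1196
(2302483 + z(186))/(-19*(897 - 282) + w) = (2302483 - 111/1196)/(-19*(897 - 282) + 2902541) = 2753769557/(1196*(-19*615 + 2902541)) = 2753769557/(1196*(-11685 + 2902541)) = (2753769557/1196)/2890856 = (2753769557/1196)*(1/2890856) = 2753769557/3457463776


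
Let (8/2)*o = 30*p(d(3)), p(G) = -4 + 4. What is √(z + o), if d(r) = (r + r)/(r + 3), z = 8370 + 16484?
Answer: 17*√86 ≈ 157.65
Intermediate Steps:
z = 24854
d(r) = 2*r/(3 + r) (d(r) = (2*r)/(3 + r) = 2*r/(3 + r))
p(G) = 0
o = 0 (o = (30*0)/4 = (¼)*0 = 0)
√(z + o) = √(24854 + 0) = √24854 = 17*√86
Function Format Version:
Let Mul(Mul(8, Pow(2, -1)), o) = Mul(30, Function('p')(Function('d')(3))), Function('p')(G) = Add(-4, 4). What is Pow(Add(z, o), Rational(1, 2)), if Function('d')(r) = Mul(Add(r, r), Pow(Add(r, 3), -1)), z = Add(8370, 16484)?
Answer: Mul(17, Pow(86, Rational(1, 2))) ≈ 157.65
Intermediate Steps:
z = 24854
Function('d')(r) = Mul(2, r, Pow(Add(3, r), -1)) (Function('d')(r) = Mul(Mul(2, r), Pow(Add(3, r), -1)) = Mul(2, r, Pow(Add(3, r), -1)))
Function('p')(G) = 0
o = 0 (o = Mul(Rational(1, 4), Mul(30, 0)) = Mul(Rational(1, 4), 0) = 0)
Pow(Add(z, o), Rational(1, 2)) = Pow(Add(24854, 0), Rational(1, 2)) = Pow(24854, Rational(1, 2)) = Mul(17, Pow(86, Rational(1, 2)))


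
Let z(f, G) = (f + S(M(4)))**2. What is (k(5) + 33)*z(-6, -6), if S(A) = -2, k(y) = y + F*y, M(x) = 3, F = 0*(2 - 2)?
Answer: 2432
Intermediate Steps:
F = 0 (F = 0*0 = 0)
k(y) = y (k(y) = y + 0*y = y + 0 = y)
z(f, G) = (-2 + f)**2 (z(f, G) = (f - 2)**2 = (-2 + f)**2)
(k(5) + 33)*z(-6, -6) = (5 + 33)*(-2 - 6)**2 = 38*(-8)**2 = 38*64 = 2432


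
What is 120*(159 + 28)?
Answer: 22440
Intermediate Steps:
120*(159 + 28) = 120*187 = 22440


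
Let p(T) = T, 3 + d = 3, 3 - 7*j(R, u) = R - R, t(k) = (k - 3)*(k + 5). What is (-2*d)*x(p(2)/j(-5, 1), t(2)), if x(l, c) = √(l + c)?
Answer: 0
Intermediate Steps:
t(k) = (-3 + k)*(5 + k)
j(R, u) = 3/7 (j(R, u) = 3/7 - (R - R)/7 = 3/7 - ⅐*0 = 3/7 + 0 = 3/7)
d = 0 (d = -3 + 3 = 0)
x(l, c) = √(c + l)
(-2*d)*x(p(2)/j(-5, 1), t(2)) = (-2*0)*√((-15 + 2² + 2*2) + 2/(3/7)) = 0*√((-15 + 4 + 4) + 2*(7/3)) = 0*√(-7 + 14/3) = 0*√(-7/3) = 0*(I*√21/3) = 0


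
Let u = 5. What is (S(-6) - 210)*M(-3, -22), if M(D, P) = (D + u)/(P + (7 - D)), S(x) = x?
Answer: 36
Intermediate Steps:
M(D, P) = (5 + D)/(7 + P - D) (M(D, P) = (D + 5)/(P + (7 - D)) = (5 + D)/(7 + P - D))
(S(-6) - 210)*M(-3, -22) = (-6 - 210)*((5 - 3)/(7 - 22 - 1*(-3))) = -216*2/(7 - 22 + 3) = -216*2/(-12) = -(-18)*2 = -216*(-⅙) = 36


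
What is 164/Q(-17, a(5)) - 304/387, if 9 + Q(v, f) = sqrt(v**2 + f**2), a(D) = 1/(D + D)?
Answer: 50797696/8049987 + 1640*sqrt(28901)/20801 ≈ 19.714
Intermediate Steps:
a(D) = 1/(2*D)
Q(v, f) = -9 + sqrt(f**2 + v**2) (Q(v, f) = -9 + sqrt(v**2 + f**2) = -9 + sqrt(f**2 + v**2))
164/Q(-17, a(5)) - 304/387 = 164/(-9 + sqrt(((1/2)/5)**2 + (-17)**2)) - 304/387 = 164/(-9 + sqrt(((1/2)*(1/5))**2 + 289)) - 304*1/387 = 164/(-9 + sqrt((1/10)**2 + 289)) - 304/387 = 164/(-9 + sqrt(1/100 + 289)) - 304/387 = 164/(-9 + sqrt(28901/100)) - 304/387 = 164/(-9 + sqrt(28901)/10) - 304/387 = -304/387 + 164/(-9 + sqrt(28901)/10)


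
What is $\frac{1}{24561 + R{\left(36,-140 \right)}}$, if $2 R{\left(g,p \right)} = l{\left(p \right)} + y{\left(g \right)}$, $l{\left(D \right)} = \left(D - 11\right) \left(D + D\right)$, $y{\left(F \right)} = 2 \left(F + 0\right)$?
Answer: $\frac{1}{45737} \approx 2.1864 \cdot 10^{-5}$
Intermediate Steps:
$y{\left(F \right)} = 2 F$
$l{\left(D \right)} = 2 D \left(-11 + D\right)$ ($l{\left(D \right)} = \left(-11 + D\right) 2 D = 2 D \left(-11 + D\right)$)
$R{\left(g,p \right)} = g + p \left(-11 + p\right)$ ($R{\left(g,p \right)} = \frac{2 p \left(-11 + p\right) + 2 g}{2} = \frac{2 g + 2 p \left(-11 + p\right)}{2} = g + p \left(-11 + p\right)$)
$\frac{1}{24561 + R{\left(36,-140 \right)}} = \frac{1}{24561 - \left(-36 + 140 \left(-11 - 140\right)\right)} = \frac{1}{24561 + \left(36 - -21140\right)} = \frac{1}{24561 + \left(36 + 21140\right)} = \frac{1}{24561 + 21176} = \frac{1}{45737}$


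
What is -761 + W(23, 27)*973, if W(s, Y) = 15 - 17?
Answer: -2707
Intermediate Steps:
W(s, Y) = -2
-761 + W(23, 27)*973 = -761 - 2*973 = -761 - 1946 = -2707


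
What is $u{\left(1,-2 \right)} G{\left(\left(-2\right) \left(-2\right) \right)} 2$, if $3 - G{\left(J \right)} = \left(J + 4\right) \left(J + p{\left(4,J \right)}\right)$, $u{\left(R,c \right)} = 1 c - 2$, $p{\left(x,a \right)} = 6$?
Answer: $616$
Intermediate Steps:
$u{\left(R,c \right)} = -2 + c$ ($u{\left(R,c \right)} = c - 2 = -2 + c$)
$G{\left(J \right)} = 3 - \left(4 + J\right) \left(6 + J\right)$ ($G{\left(J \right)} = 3 - \left(J + 4\right) \left(J + 6\right) = 3 - \left(4 + J\right) \left(6 + J\right)$)
$u{\left(1,-2 \right)} G{\left(\left(-2\right) \left(-2\right) \right)} 2 = \left(-2 - 2\right) \left(-21 - \left(\left(-2\right) \left(-2\right)\right)^{2} - 10 \left(\left(-2\right) \left(-2\right)\right)\right) 2 = - 4 \left(-21 - 4^{2} - 40\right) 2 = - 4 \left(-21 - 16 - 40\right) 2 = \left(-4\right) \left(-77\right) 2 = 308 \cdot 2 = 616$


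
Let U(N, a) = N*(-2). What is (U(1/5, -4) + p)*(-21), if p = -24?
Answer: 2562/5 ≈ 512.40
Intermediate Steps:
U(N, a) = -2*N
(U(1/5, -4) + p)*(-21) = (-2/5 - 24)*(-21) = -122/5*(-21) = 2562/5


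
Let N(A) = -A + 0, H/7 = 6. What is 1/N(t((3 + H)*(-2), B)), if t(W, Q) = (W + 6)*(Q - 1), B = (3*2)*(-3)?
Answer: -1/1596 ≈ -0.00062657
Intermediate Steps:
H = 42 (H = 7*6 = 42)
B = -18 (B = 6*(-3) = -18)
t(W, Q) = (-1 + Q)*(6 + W) (t(W, Q) = (6 + W)*(-1 + Q) = (-1 + Q)*(6 + W))
N(A) = -A
1/N(t((3 + H)*(-2), B)) = 1/(-(-6 - (3 + 42)*(-2) + 6*(-18) - 18*(3 + 42)*(-2))) = 1/(-(-6 - 45*(-2) - 108 - 810*(-2))) = 1/(-(-6 - 1*(-90) - 108 - 18*(-90))) = 1/(-(-6 + 90 - 108 + 1620)) = 1/(-1*1596) = 1/(-1596) = -1/1596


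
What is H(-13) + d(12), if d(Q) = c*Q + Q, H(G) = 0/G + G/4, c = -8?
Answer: -349/4 ≈ -87.250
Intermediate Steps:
H(G) = G/4 (H(G) = 0 + G*(¼) = 0 + G/4 = G/4)
d(Q) = -7*Q (d(Q) = -8*Q + Q = -7*Q)
H(-13) + d(12) = (¼)*(-13) - 7*12 = -13/4 - 84 = -349/4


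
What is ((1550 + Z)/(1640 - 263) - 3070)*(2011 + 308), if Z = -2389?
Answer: -3268421017/459 ≈ -7.1207e+6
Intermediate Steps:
((1550 + Z)/(1640 - 263) - 3070)*(2011 + 308) = ((1550 - 2389)/(1640 - 263) - 3070)*(2011 + 308) = (-839/1377 - 3070)*2319 = -4228229/1377*2319 = -3268421017/459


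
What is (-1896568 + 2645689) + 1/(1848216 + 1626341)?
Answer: 2602863614398/3474557 ≈ 7.4912e+5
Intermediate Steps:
(-1896568 + 2645689) + 1/(1848216 + 1626341) = 749121 + 1/3474557 = 2602863614398/3474557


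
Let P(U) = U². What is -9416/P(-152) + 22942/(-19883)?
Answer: -89658787/57422104 ≈ -1.5614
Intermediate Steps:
-9416/P(-152) + 22942/(-19883) = -9416/((-152)²) + 22942/(-19883) = -9416/23104 + 22942*(-1/19883) = -9416*1/23104 - 22942/19883 = -1177/2888 - 22942/19883 = -89658787/57422104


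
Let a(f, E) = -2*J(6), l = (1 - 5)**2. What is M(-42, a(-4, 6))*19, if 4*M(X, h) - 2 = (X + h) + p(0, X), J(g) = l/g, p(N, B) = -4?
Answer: -703/3 ≈ -234.33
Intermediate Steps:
l = 16 (l = (-4)**2 = 16)
J(g) = 16/g
a(f, E) = -16/3 (a(f, E) = -32/6 = -2*8/3 = -16/3)
M(X, h) = -1/2 + X/4 + h/4 (M(X, h) = 1/2 + ((X + h) - 4)/4 = 1/2 + (-4 + X + h)/4 = 1/2 + (-1 + X/4 + h/4) = -1/2 + X/4 + h/4)
M(-42, a(-4, 6))*19 = (-1/2 + (1/4)*(-42) + (1/4)*(-16/3))*19 = (-1/2 - 21/2 - 4/3)*19 = -37/3*19 = -703/3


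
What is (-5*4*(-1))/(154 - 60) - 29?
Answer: -1353/47 ≈ -28.787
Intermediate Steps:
(-5*4*(-1))/(154 - 60) - 29 = (-20*(-1))/94 - 29 = (1/94)*20 - 29 = 10/47 - 29 = -1353/47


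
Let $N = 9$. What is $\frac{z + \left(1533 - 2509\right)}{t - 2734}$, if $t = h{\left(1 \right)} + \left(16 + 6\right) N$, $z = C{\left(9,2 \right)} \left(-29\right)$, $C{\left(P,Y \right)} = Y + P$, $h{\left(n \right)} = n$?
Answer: $\frac{259}{507} \approx 0.51085$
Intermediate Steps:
$C{\left(P,Y \right)} = P + Y$
$z = -319$ ($z = \left(9 + 2\right) \left(-29\right) = 11 \left(-29\right) = -319$)
$t = 199$ ($t = 1 + \left(16 + 6\right) 9 = 1 + 22 \cdot 9 = 1 + 198 = 199$)
$\frac{z + \left(1533 - 2509\right)}{t - 2734} = \frac{-319 + \left(1533 - 2509\right)}{199 - 2734} = \frac{-319 - 976}{-2535} = \left(-1295\right) \left(- \frac{1}{2535}\right) = \frac{259}{507}$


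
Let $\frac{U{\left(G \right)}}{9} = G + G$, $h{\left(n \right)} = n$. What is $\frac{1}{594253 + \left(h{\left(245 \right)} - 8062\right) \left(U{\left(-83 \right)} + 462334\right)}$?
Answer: $- \frac{1}{3601792027} \approx -2.7764 \cdot 10^{-10}$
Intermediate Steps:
$U{\left(G \right)} = 18 G$ ($U{\left(G \right)} = 9 \left(G + G\right) = 9 \cdot 2 G = 18 G$)
$\frac{1}{594253 + \left(h{\left(245 \right)} - 8062\right) \left(U{\left(-83 \right)} + 462334\right)} = \frac{1}{594253 + \left(245 - 8062\right) \left(18 \left(-83\right) + 462334\right)} = \frac{1}{594253 - 7817 \left(-1494 + 462334\right)} = \frac{1}{594253 - 3602386280} = \frac{1}{-3601792027} = - \frac{1}{3601792027}$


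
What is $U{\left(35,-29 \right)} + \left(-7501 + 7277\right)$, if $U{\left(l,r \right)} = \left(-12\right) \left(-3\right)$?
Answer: $-188$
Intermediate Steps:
$U{\left(l,r \right)} = 36$
$U{\left(35,-29 \right)} + \left(-7501 + 7277\right) = 36 + \left(-7501 + 7277\right) = 36 - 224 = -188$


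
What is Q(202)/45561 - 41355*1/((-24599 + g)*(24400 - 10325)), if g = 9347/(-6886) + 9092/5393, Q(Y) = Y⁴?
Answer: 1427156878974745165830526/39053457010053072705 ≈ 36544.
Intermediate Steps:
g = 12199141/37136198 (g = 9347*(-1/6886) + 9092*(1/5393) = -9347/6886 + 9092/5393 = 12199141/37136198 ≈ 0.32850)
Q(202)/45561 - 41355*1/((-24599 + g)*(24400 - 10325)) = 202⁴/45561 - 41355*1/((-24599 + 12199141/37136198)*(24400 - 10325)) = 1664966416*(1/45561) - 41355/(14075*(-913501135461/37136198)) = 1664966416/45561 - 41355/(-12857528481613575/37136198) = 1664966416/45561 - 41355*(-37136198/12857528481613575) = 1664966416/45561 + 102384497886/857168565440905 = 1427156878974745165830526/39053457010053072705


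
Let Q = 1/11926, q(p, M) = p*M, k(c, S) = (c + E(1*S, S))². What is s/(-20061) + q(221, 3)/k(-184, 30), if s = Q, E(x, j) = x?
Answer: 79310529751/2836996688988 ≈ 0.027956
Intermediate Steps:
k(c, S) = (S + c)² (k(c, S) = (c + 1*S)² = (c + S)² = (S + c)²)
q(p, M) = M*p
Q = 1/11926 ≈ 8.3850e-5
s = 1/11926 ≈ 8.3850e-5
s/(-20061) + q(221, 3)/k(-184, 30) = (1/11926)/(-20061) + (3*221)/((30 - 184)²) = (1/11926)*(-1/20061) + 663/((-154)²) = -1/239247486 + 663/23716 = 79310529751/2836996688988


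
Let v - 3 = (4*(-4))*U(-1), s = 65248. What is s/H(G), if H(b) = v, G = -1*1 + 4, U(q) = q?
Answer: 65248/19 ≈ 3434.1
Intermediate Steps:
G = 3 (G = -1 + 4 = 3)
v = 19 (v = 3 + (4*(-4))*(-1) = 3 - 16*(-1) = 3 + 16 = 19)
H(b) = 19
s/H(G) = 65248/19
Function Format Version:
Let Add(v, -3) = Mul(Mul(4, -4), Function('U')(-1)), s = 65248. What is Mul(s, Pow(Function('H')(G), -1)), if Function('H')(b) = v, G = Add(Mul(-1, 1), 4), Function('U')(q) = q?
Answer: Rational(65248, 19) ≈ 3434.1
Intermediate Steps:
G = 3 (G = Add(-1, 4) = 3)
v = 19 (v = Add(3, Mul(Mul(4, -4), -1)) = Add(3, Mul(-16, -1)) = Add(3, 16) = 19)
Function('H')(b) = 19
Mul(s, Pow(Function('H')(G), -1)) = Mul(65248, Pow(19, -1)) = Mul(65248, Rational(1, 19)) = Rational(65248, 19)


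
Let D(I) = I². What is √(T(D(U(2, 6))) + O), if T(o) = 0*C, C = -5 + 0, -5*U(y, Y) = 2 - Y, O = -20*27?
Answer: 6*I*√15 ≈ 23.238*I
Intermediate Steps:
O = -540
U(y, Y) = -⅖ + Y/5 (U(y, Y) = -(2 - Y)/5 = -⅖ + Y/5)
C = -5
T(o) = 0 (T(o) = 0*(-5) = 0)
√(T(D(U(2, 6))) + O) = √(0 - 540) = √(-540) = 6*I*√15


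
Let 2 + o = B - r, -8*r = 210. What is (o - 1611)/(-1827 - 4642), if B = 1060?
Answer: 2107/25876 ≈ 0.081427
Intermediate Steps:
r = -105/4 (r = -⅛*210 = -105/4 ≈ -26.250)
o = 4337/4 (o = -2 + (1060 - 1*(-105/4)) = -2 + (1060 + 105/4) = -2 + 4345/4 = 4337/4 ≈ 1084.3)
(o - 1611)/(-1827 - 4642) = (4337/4 - 1611)/(-1827 - 4642) = -2107/4/(-6469) = -2107/4*(-1/6469) = 2107/25876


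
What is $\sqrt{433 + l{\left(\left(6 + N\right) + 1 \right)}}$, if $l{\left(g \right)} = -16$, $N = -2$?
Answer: $\sqrt{417} \approx 20.421$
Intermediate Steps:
$\sqrt{433 + l{\left(\left(6 + N\right) + 1 \right)}} = \sqrt{433 - 16} = \sqrt{417}$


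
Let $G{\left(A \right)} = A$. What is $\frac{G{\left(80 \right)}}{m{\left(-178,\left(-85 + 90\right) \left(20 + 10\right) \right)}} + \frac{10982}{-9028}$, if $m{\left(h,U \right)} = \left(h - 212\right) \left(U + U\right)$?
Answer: $- \frac{16070203}{13203450} \approx -1.2171$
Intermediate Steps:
$m{\left(h,U \right)} = 2 U \left(-212 + h\right)$ ($m{\left(h,U \right)} = \left(-212 + h\right) 2 U = 2 U \left(-212 + h\right)$)
$\frac{G{\left(80 \right)}}{m{\left(-178,\left(-85 + 90\right) \left(20 + 10\right) \right)}} + \frac{10982}{-9028} = \frac{80}{2 \left(-85 + 90\right) \left(20 + 10\right) \left(-212 - 178\right)} + \frac{10982}{-9028} = \frac{80}{2 \cdot 5 \cdot 30 \left(-390\right)} + 10982 \left(- \frac{1}{9028}\right) = \frac{80}{2 \cdot 150 \left(-390\right)} - \frac{5491}{4514} = \frac{80}{-117000} - \frac{5491}{4514} = 80 \left(- \frac{1}{117000}\right) - \frac{5491}{4514} = - \frac{2}{2925} - \frac{5491}{4514} = - \frac{16070203}{13203450}$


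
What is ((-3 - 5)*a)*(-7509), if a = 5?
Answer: 300360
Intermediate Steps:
((-3 - 5)*a)*(-7509) = ((-3 - 5)*5)*(-7509) = -8*5*(-7509) = -40*(-7509) = 300360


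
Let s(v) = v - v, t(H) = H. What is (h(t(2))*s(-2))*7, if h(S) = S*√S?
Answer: 0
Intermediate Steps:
s(v) = 0
h(S) = S^(3/2)
(h(t(2))*s(-2))*7 = (2^(3/2)*0)*7 = ((2*√2)*0)*7 = 0*7 = 0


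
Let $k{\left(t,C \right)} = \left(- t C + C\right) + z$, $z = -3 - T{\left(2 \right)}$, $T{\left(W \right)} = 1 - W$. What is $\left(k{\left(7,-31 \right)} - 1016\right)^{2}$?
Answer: $692224$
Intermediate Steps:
$z = -2$ ($z = -3 - \left(1 - 2\right) = -3 - -1 = -3 + 1 = -2$)
$k{\left(t,C \right)} = -2 + C - C t$ ($k{\left(t,C \right)} = \left(- t C + C\right) - 2 = \left(- C t + C\right) - 2 = \left(C - C t\right) - 2 = -2 + C - C t$)
$\left(k{\left(7,-31 \right)} - 1016\right)^{2} = \left(\left(-2 - 31 - \left(-31\right) 7\right) - 1016\right)^{2} = \left(\left(-2 - 31 + 217\right) - 1016\right)^{2} = \left(184 - 1016\right)^{2} = \left(-832\right)^{2} = 692224$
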